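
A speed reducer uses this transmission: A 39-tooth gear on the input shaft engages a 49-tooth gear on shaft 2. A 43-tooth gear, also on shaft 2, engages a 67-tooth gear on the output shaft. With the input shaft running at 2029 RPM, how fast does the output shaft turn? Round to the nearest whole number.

1036 RPM

Gear mesh: ratio = 49/39 = 1.2564, so shaft 2 turns at 2029 / 1.2564 = 1614.9 RPM.
Gear mesh: ratio = 67/43 = 1.5581, so the output shaft turns at 1614.9 / 1.5581 = 1036.4 RPM.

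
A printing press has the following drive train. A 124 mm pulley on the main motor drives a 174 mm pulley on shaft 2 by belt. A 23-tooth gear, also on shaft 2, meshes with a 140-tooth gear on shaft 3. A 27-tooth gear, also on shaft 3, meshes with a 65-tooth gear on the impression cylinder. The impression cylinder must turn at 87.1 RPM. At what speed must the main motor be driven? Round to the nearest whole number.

Overall ratio R = 1.4032 × 6.087 × 2.4074 = 20.563.
Required input speed = output speed × R = 87.1 × 20.563 = 1791 RPM.

1791 RPM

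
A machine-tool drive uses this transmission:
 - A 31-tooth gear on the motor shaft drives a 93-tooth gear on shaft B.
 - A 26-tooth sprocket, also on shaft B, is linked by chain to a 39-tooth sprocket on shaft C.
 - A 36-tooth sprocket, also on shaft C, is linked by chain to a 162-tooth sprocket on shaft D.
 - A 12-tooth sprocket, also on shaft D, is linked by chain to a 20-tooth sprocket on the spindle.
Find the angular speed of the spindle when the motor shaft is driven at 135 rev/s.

4 rev/s

gear mesh 93/31 = 3 → 135/3 = 45 rev/s
chain 39/26 = 1.5 → 45/1.5 = 30 rev/s
chain 162/36 = 4.5 → 30/4.5 = 6.6667 rev/s
chain 20/12 = 1.6667 → 6.6667/1.6667 = 4 rev/s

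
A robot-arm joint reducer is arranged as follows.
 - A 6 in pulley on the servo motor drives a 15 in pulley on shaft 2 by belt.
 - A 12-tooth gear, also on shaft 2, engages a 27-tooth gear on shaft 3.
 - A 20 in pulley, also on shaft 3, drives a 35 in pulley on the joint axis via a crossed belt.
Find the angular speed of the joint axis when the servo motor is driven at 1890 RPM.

the servo motor → shaft 2 (belt, 15/6): 1890 ÷ 2.5 = 756 RPM
shaft 2 → shaft 3 (gear mesh, 27/12): 756 ÷ 2.25 = 336 RPM
shaft 3 → the joint axis (belt, 35/20): 336 ÷ 1.75 = 192 RPM

192 RPM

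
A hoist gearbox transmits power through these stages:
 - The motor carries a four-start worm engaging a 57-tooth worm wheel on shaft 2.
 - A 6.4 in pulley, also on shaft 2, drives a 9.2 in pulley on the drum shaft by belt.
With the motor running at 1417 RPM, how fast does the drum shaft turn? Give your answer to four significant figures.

69.17 RPM

the motor → shaft 2 (worm, 57/4): 1417 ÷ 14.25 = 99.439 RPM
shaft 2 → the drum shaft (belt, 9.2/6.4): 99.439 ÷ 1.4375 = 69.175 RPM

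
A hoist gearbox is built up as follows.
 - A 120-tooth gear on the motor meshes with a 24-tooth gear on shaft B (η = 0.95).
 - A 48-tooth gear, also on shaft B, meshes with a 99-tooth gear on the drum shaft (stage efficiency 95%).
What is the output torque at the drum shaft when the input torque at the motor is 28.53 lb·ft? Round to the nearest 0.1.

10.6 lb·ft

Gear mesh: ratio = 24/120 = 0.2; torque at shaft B = 28.53 × 0.2 × 0.95 = 5.4207 lb·ft.
Gear mesh: ratio = 99/48 = 2.0625; torque at the drum shaft = 5.4207 × 2.0625 × 0.95 = 10.621 lb·ft.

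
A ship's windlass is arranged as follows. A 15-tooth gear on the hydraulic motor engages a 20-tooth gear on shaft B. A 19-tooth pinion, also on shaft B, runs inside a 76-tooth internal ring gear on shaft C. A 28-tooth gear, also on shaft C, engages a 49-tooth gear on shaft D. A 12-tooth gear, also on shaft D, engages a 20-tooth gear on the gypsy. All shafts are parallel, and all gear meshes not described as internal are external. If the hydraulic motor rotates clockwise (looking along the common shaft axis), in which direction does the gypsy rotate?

anticlockwise

the hydraulic motor → shaft B: external mesh, 1 reversal → CCW.
shaft B → shaft C: internal mesh, same direction → CCW.
shaft C → shaft D: external mesh, 1 reversal → CW.
shaft D → the gypsy: external mesh, 1 reversal → CCW.
3 reversals in total — an odd number — so the gypsy turns opposite to the hydraulic motor.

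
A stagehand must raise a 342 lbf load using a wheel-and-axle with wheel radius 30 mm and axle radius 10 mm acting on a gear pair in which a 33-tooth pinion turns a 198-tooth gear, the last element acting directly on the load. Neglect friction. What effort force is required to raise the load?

19 lbf

Wheel-and-axle MA = R/r = 30/10 = 3.
Gear pair MA = 198/33 = 6.
Combined ideal MA = 3 × 6 = 18.
Effort = load / MA = 342 / 18 = 19 lbf.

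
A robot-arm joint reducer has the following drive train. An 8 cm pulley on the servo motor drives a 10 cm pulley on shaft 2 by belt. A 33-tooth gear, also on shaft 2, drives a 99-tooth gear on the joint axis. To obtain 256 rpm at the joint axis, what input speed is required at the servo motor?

Overall ratio R = 1.25 × 3 = 3.75.
Required input speed = output speed × R = 256 × 3.75 = 960 rpm.

960 rpm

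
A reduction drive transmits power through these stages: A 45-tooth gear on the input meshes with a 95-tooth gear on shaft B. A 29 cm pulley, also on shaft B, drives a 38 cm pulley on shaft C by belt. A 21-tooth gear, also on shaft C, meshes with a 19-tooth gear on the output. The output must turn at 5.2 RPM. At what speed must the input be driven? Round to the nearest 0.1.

13.0 RPM

Overall ratio R = 2.1111 × 1.3103 × 0.90476 = 2.5028.
Required input speed = output speed × R = 5.2 × 2.5028 = 13.015 RPM.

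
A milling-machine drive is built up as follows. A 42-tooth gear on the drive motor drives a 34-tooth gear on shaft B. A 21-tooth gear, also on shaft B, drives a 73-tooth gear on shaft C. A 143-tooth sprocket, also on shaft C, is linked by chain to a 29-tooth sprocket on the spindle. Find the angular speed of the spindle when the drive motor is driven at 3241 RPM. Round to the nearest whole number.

5679 RPM

gear mesh 34/42 = 0.80952 → 3241/0.80952 = 4003.6 RPM
gear mesh 73/21 = 3.4762 → 4003.6/3.4762 = 1151.7 RPM
chain 29/143 = 0.2028 → 1151.7/0.2028 = 5679.2 RPM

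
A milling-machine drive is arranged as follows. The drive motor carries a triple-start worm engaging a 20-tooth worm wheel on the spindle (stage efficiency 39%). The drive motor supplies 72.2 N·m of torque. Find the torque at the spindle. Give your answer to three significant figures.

After the worm (20/3): 72.2 × 6.6667 × 0.39 = 187.72 N·m

188 N·m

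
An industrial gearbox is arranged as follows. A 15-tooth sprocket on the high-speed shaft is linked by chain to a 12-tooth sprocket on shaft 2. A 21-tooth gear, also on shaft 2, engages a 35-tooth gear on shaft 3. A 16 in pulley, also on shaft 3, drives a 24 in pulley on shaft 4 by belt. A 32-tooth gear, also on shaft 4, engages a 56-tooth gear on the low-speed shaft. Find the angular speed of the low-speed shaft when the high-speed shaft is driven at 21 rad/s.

Chain: ratio = 12/15 = 0.8, so shaft 2 turns at 21 / 0.8 = 26.25 rad/s.
Gear mesh: ratio = 35/21 = 1.6667, so shaft 3 turns at 26.25 / 1.6667 = 15.75 rad/s.
Belt: ratio = 24/16 = 1.5, so shaft 4 turns at 15.75 / 1.5 = 10.5 rad/s.
Gear mesh: ratio = 56/32 = 1.75, so the low-speed shaft turns at 10.5 / 1.75 = 6 rad/s.

6 rad/s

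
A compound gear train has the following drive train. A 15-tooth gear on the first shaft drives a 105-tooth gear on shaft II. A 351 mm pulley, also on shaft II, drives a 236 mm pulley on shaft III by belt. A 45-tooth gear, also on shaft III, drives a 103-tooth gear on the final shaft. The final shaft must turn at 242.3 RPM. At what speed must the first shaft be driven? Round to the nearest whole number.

2610 RPM

Overall ratio R = 7 × 0.67236 × 2.2889 = 10.773.
Required input speed = output speed × R = 242.3 × 10.773 = 2610.2 RPM.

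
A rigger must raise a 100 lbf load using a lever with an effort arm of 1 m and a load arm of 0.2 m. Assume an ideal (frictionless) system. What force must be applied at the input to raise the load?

Lever MA = effort arm / load arm = 1/0.2 = 5.
Effort = load / MA = 100 / 5 = 20 lbf.

20 lbf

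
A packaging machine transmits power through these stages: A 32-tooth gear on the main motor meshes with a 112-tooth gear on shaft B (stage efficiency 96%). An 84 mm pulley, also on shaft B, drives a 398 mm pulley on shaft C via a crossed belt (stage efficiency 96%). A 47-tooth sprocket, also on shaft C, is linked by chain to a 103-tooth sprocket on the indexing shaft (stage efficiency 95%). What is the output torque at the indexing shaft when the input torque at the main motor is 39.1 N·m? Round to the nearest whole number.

1244 N·m

gear mesh 112/32 = 3.5 → τ = 39.1·3.5·0.96 = 131.38 N·m
belt 398/84 = 4.7381 → τ = 131.38·4.7381·0.96 = 597.57 N·m
chain 103/47 = 2.1915 → τ = 597.57·2.1915·0.95 = 1244.1 N·m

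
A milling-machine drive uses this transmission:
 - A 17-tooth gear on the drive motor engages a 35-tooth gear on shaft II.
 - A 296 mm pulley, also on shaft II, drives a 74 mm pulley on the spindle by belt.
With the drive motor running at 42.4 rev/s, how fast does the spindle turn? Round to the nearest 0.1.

Gear mesh: ratio = 35/17 = 2.0588, so shaft II turns at 42.4 / 2.0588 = 20.594 rev/s.
Belt: ratio = 74/296 = 0.25, so the spindle turns at 20.594 / 0.25 = 82.377 rev/s.

82.4 rev/s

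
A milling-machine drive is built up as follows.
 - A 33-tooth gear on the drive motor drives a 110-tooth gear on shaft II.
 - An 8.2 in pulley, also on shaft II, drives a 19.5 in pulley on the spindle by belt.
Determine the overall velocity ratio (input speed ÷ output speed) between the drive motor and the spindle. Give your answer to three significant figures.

Each stage contributes driven/driver: gear mesh 110/33 = 3.3333, belt 19.5/8.2 = 2.378.
Overall: 3.3333 × 2.378 = 7.9268.

7.93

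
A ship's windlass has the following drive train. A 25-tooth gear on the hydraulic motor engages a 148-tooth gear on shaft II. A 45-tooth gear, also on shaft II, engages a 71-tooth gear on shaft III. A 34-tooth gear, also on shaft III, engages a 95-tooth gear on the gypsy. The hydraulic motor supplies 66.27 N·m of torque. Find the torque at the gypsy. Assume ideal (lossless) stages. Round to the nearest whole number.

1730 N·m

Gear mesh: ratio = 148/25 = 5.92; torque at shaft II = 66.27 × 5.92 = 392.32 N·m.
Gear mesh: ratio = 71/45 = 1.5778; torque at shaft III = 392.32 × 1.5778 = 618.99 N·m.
Gear mesh: ratio = 95/34 = 2.7941; torque at the gypsy = 618.99 × 2.7941 = 1729.5 N·m.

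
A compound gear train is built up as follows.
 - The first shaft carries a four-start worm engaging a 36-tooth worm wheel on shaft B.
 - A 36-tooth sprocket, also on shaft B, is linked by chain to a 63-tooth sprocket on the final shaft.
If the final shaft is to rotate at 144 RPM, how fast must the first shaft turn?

Overall ratio R = 9 × 1.75 = 15.75.
Required input speed = output speed × R = 144 × 15.75 = 2268 RPM.

2268 RPM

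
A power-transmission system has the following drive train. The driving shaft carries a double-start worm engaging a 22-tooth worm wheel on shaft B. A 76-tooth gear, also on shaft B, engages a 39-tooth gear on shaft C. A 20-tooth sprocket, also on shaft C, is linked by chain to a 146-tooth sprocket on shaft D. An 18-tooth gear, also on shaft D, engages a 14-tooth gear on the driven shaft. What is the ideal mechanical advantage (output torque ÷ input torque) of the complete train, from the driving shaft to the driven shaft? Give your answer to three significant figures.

32.0

Each stage contributes driven/driver: worm 22/2 = 11, gear mesh 39/76 = 0.51316, chain 146/20 = 7.3, gear mesh 14/18 = 0.77778.
Overall: 11 × 0.51316 × 7.3 × 0.77778 = 32.05.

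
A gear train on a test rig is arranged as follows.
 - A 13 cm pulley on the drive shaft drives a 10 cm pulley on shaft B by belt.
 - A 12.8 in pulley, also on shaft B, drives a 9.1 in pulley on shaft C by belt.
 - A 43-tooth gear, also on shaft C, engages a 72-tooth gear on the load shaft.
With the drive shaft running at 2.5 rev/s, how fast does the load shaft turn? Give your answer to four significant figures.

2.730 rev/s

the drive shaft → shaft B (belt, 10/13): 2.5 ÷ 0.76923 = 3.25 rev/s
shaft B → shaft C (belt, 9.1/12.8): 3.25 ÷ 0.71094 = 4.5714 rev/s
shaft C → the load shaft (gear mesh, 72/43): 4.5714 ÷ 1.6744 = 2.7302 rev/s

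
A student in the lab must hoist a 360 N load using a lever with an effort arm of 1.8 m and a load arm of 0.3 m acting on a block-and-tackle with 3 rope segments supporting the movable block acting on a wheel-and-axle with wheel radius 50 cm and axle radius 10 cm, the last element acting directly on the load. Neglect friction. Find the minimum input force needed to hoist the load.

Lever MA = effort arm / load arm = 1.8/0.3 = 6.
Block-and-tackle MA = number of supporting rope parts = 3.
Wheel-and-axle MA = R/r = 50/10 = 5.
Combined ideal MA = 6 × 3 × 5 = 90.
Effort = load / MA = 360 / 90 = 4 N.

4 N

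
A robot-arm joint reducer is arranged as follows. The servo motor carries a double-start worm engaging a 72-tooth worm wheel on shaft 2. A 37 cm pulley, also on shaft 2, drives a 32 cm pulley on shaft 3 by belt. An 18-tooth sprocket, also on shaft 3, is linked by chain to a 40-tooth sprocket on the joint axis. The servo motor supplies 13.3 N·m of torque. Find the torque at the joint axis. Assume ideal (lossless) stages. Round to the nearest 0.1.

920.2 N·m

worm 72/2 = 36 → τ = 13.3·36 = 478.8 N·m
belt 32/37 = 0.86486 → τ = 478.8·0.86486 = 414.1 N·m
chain 40/18 = 2.2222 → τ = 414.1·2.2222 = 920.22 N·m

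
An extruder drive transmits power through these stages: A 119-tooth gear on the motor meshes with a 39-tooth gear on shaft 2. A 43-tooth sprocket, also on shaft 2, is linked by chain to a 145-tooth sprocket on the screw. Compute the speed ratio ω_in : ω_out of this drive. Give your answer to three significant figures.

1.11

Each stage contributes driven/driver: gear mesh 39/119 = 0.32773, chain 145/43 = 3.3721.
Overall: 0.32773 × 3.3721 = 1.1051.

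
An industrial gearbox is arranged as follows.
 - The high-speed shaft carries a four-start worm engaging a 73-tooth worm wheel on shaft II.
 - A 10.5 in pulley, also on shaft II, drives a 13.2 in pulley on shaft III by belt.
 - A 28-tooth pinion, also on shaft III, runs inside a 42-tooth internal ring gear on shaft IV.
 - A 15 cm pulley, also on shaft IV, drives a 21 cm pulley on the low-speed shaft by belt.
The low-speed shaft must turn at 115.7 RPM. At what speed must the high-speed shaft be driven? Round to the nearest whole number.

Overall ratio R = 18.25 × 1.2571 × 1.5 × 1.4 = 48.18.
Required input speed = output speed × R = 115.7 × 48.18 = 5574.4 RPM.

5574 RPM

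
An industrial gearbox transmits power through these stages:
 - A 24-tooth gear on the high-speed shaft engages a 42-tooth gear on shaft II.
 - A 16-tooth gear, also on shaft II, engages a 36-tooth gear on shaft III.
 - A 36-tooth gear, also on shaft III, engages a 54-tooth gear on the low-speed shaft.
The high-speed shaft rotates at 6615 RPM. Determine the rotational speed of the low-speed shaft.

1120 RPM

the high-speed shaft → shaft II (gear mesh, 42/24): 6615 ÷ 1.75 = 3780 RPM
shaft II → shaft III (gear mesh, 36/16): 3780 ÷ 2.25 = 1680 RPM
shaft III → the low-speed shaft (gear mesh, 54/36): 1680 ÷ 1.5 = 1120 RPM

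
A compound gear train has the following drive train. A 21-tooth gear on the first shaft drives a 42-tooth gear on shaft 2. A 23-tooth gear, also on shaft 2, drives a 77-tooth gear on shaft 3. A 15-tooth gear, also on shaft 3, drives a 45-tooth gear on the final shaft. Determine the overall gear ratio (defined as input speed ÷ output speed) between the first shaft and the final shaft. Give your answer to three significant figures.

Each stage contributes driven/driver: gear mesh 42/21 = 2, gear mesh 77/23 = 3.3478, gear mesh 45/15 = 3.
Overall: 2 × 3.3478 × 3 = 20.087.

20.1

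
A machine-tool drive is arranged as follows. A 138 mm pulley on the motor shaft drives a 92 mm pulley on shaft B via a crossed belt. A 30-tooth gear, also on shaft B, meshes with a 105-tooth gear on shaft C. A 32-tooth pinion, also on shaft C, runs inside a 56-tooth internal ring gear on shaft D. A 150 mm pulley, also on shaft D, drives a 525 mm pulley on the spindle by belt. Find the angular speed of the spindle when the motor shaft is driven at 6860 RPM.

480 RPM

Belt: ratio = 92/138 = 0.66667, so shaft B turns at 6860 / 0.66667 = 10290 RPM.
Gear mesh: ratio = 105/30 = 3.5, so shaft C turns at 10290 / 3.5 = 2940 RPM.
Internal gear: ratio = 56/32 = 1.75, so shaft D turns at 2940 / 1.75 = 1680 RPM.
Belt: ratio = 525/150 = 3.5, so the spindle turns at 1680 / 3.5 = 480 RPM.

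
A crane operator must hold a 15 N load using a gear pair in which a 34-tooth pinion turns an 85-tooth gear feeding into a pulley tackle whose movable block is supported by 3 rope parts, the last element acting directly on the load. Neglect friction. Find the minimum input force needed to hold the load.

Gear pair MA = 85/34 = 2.5.
Block-and-tackle MA = number of supporting rope parts = 3.
Combined ideal MA = 2.5 × 3 = 7.5.
Effort = load / MA = 15 / 7.5 = 2 N.

2 N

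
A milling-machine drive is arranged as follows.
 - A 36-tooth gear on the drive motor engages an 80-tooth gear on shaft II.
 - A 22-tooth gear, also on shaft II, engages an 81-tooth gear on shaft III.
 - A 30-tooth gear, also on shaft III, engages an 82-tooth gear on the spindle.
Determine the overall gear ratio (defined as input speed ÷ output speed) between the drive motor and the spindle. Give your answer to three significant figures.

Each stage contributes driven/driver: gear mesh 80/36 = 2.2222, gear mesh 81/22 = 3.6818, gear mesh 82/30 = 2.7333.
Overall: 2.2222 × 3.6818 × 2.7333 = 22.364.

22.4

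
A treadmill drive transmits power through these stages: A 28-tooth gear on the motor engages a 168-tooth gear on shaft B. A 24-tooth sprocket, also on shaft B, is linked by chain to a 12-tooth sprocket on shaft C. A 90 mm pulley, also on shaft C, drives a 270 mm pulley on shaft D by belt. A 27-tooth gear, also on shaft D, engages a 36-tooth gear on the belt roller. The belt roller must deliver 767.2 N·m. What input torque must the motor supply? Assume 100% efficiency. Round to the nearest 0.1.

63.9 N·m

Overall ratio R = 6 × 0.5 × 3 × 1.3333 = 12.
Input torque = output torque / R = 767.2 / 12 = 63.933 N·m.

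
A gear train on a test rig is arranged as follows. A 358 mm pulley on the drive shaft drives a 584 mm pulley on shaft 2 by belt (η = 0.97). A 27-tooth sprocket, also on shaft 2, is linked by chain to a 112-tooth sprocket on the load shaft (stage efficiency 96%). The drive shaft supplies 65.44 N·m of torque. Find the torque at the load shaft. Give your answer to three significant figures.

belt 584/358 = 1.6313 → τ = 65.44·1.6313·0.97 = 103.55 N·m
chain 112/27 = 4.1481 → τ = 103.55·4.1481·0.96 = 412.35 N·m

412 N·m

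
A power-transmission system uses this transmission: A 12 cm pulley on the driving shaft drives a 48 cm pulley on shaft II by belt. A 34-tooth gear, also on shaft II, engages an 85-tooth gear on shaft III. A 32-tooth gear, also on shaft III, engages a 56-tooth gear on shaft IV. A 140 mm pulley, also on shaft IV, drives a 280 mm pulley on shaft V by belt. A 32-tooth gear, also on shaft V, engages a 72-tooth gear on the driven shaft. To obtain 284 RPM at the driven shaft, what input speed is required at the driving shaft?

22365 RPM

Overall ratio R = 4 × 2.5 × 1.75 × 2 × 2.25 = 78.75.
Required input speed = output speed × R = 284 × 78.75 = 22365 RPM.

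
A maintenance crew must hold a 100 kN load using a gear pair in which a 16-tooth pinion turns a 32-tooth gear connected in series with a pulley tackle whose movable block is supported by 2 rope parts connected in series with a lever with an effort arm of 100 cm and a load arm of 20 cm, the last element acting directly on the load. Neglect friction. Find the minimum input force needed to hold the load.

5 kN

Gear pair MA = 32/16 = 2.
Block-and-tackle MA = number of supporting rope parts = 2.
Lever MA = effort arm / load arm = 100/20 = 5.
Combined ideal MA = 2 × 2 × 5 = 20.
Effort = load / MA = 100 / 20 = 5 kN.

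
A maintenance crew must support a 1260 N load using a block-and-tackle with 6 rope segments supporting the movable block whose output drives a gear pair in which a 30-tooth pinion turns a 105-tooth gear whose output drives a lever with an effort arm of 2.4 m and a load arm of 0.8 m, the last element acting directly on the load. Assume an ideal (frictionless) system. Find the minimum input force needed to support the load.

Block-and-tackle MA = number of supporting rope parts = 6.
Gear pair MA = 105/30 = 3.5.
Lever MA = effort arm / load arm = 2.4/0.8 = 3.
Combined ideal MA = 6 × 3.5 × 3 = 63.
Effort = load / MA = 1260 / 63 = 20 N.

20 N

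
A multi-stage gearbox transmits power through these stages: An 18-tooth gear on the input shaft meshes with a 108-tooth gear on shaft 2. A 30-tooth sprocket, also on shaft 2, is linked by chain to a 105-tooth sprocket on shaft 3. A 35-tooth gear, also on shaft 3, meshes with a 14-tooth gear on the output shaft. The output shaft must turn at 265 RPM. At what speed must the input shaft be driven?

Overall ratio R = 6 × 3.5 × 0.4 = 8.4.
Required input speed = output speed × R = 265 × 8.4 = 2226 RPM.

2226 RPM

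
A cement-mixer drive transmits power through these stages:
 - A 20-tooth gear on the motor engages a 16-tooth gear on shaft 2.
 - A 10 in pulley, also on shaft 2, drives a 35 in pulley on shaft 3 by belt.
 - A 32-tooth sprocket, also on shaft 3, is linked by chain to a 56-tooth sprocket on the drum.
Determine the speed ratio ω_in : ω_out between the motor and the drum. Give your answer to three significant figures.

Each stage contributes driven/driver: gear mesh 16/20 = 0.8, belt 35/10 = 3.5, chain 56/32 = 1.75.
Overall: 0.8 × 3.5 × 1.75 = 4.9.

4.90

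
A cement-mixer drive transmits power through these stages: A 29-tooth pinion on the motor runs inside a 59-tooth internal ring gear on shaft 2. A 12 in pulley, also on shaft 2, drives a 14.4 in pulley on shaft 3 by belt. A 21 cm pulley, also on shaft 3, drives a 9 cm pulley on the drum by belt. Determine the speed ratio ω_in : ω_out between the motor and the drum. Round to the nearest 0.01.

1.05

Each stage contributes driven/driver: internal gear 59/29 = 2.0345, belt 14.4/12 = 1.2, belt 9/21 = 0.42857.
Overall: 2.0345 × 1.2 × 0.42857 = 1.0463.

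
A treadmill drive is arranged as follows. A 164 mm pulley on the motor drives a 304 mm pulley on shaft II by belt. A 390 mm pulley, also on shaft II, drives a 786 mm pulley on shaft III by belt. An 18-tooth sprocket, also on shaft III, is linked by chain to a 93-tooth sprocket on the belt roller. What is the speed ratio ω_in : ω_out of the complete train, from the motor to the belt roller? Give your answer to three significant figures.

Each stage contributes driven/driver: belt 304/164 = 1.8537, belt 786/390 = 2.0154, chain 93/18 = 5.1667.
Overall: 1.8537 × 2.0154 × 5.1667 = 19.302.

19.3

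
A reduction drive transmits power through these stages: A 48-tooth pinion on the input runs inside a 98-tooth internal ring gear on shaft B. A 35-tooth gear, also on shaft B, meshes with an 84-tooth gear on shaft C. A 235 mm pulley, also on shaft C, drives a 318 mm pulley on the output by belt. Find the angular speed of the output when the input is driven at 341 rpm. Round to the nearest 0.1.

the input → shaft B (internal gear, 98/48): 341 ÷ 2.0417 = 167.02 rpm
shaft B → shaft C (gear mesh, 84/35): 167.02 ÷ 2.4 = 69.592 rpm
shaft C → the output (belt, 318/235): 69.592 ÷ 1.3532 = 51.428 rpm

51.4 rpm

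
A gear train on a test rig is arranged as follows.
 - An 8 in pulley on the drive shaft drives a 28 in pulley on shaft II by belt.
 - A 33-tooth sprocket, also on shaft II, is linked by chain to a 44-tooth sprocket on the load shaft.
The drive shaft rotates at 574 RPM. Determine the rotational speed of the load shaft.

the drive shaft → shaft II (belt, 28/8): 574 ÷ 3.5 = 164 RPM
shaft II → the load shaft (chain, 44/33): 164 ÷ 1.3333 = 123 RPM

123 RPM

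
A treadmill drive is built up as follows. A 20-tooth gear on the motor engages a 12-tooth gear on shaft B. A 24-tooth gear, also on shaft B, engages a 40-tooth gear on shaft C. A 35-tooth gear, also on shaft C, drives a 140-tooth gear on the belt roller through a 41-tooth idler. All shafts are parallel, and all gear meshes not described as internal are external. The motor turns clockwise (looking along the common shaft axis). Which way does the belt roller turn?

the motor → shaft B: external mesh, 1 reversal → CCW.
shaft B → shaft C: external mesh, 1 reversal → CW.
shaft C → the belt roller: driver → idler → driven is 2 external meshes, 2 reversals → CW.
4 reversals in total — an even number — so the belt roller turns the same way as the motor.

clockwise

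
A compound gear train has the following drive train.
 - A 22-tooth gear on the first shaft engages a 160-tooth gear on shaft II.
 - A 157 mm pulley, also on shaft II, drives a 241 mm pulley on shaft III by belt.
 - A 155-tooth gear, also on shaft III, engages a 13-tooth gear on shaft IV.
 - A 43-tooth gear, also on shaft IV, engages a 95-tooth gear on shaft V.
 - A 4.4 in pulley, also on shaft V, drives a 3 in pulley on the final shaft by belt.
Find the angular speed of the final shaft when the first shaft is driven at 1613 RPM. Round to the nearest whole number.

the first shaft → shaft II (gear mesh, 160/22): 1613 ÷ 7.2727 = 221.79 RPM
shaft II → shaft III (belt, 241/157): 221.79 ÷ 1.535 = 144.48 RPM
shaft III → shaft IV (gear mesh, 13/155): 144.48 ÷ 0.083871 = 1722.7 RPM
shaft IV → shaft V (gear mesh, 95/43): 1722.7 ÷ 2.2093 = 779.75 RPM
shaft V → the final shaft (belt, 3/4.4): 779.75 ÷ 0.68182 = 1143.6 RPM

1144 RPM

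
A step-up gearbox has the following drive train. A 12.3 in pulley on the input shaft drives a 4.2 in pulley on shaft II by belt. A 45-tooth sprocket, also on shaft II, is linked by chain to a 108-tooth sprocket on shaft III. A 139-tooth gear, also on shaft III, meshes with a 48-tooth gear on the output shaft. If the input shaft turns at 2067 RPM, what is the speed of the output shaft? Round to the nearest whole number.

7304 RPM

Belt: ratio = 4.2/12.3 = 0.34146, so shaft II turns at 2067 / 0.34146 = 6053.4 RPM.
Chain: ratio = 108/45 = 2.4, so shaft III turns at 6053.4 / 2.4 = 2522.2 RPM.
Gear mesh: ratio = 48/139 = 0.34532, so the output shaft turns at 2522.2 / 0.34532 = 7304 RPM.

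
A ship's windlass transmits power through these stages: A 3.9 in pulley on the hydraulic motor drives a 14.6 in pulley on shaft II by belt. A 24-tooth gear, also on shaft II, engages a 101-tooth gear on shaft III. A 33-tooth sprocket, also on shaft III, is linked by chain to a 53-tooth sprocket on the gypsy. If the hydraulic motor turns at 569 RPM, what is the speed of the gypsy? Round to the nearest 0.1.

22.5 RPM

Belt: ratio = 14.6/3.9 = 3.7436, so shaft II turns at 569 / 3.7436 = 151.99 RPM.
Gear mesh: ratio = 101/24 = 4.2083, so shaft III turns at 151.99 / 4.2083 = 36.117 RPM.
Chain: ratio = 53/33 = 1.6061, so the gypsy turns at 36.117 / 1.6061 = 22.488 RPM.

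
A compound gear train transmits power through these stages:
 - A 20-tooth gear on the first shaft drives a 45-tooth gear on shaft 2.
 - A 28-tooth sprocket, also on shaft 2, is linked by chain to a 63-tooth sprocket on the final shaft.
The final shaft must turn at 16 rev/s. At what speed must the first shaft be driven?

81 rev/s

Overall ratio R = 2.25 × 2.25 = 5.0625.
Required input speed = output speed × R = 16 × 5.0625 = 81 rev/s.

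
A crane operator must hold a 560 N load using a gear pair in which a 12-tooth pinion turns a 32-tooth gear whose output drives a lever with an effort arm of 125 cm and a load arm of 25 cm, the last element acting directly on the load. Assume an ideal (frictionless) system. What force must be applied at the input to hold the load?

42 N

Gear pair MA = 32/12 = 2.6667.
Lever MA = effort arm / load arm = 125/25 = 5.
Combined ideal MA = 2.6667 × 5 = 13.333.
Effort = load / MA = 560 / 13.333 = 42 N.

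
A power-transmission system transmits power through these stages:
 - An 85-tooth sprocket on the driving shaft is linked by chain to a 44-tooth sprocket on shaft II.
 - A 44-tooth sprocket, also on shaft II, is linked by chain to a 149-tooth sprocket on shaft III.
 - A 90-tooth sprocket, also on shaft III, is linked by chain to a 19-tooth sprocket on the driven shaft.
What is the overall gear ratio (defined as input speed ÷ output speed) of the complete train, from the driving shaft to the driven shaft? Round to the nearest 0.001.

0.370

Each stage contributes driven/driver: chain 44/85 = 0.51765, chain 149/44 = 3.3864, chain 19/90 = 0.21111.
Overall: 0.51765 × 3.3864 × 0.21111 = 0.37007.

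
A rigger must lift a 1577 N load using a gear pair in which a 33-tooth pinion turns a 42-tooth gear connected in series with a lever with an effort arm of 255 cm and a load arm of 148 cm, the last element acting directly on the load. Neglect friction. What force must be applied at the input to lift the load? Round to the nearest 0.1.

719.1 N

Gear pair MA = 42/33 = 1.2727.
Lever MA = effort arm / load arm = 255/148 = 1.723.
Combined ideal MA = 1.2727 × 1.723 = 2.1929.
Effort = load / MA = 1577 / 2.1929 = 719.15 N.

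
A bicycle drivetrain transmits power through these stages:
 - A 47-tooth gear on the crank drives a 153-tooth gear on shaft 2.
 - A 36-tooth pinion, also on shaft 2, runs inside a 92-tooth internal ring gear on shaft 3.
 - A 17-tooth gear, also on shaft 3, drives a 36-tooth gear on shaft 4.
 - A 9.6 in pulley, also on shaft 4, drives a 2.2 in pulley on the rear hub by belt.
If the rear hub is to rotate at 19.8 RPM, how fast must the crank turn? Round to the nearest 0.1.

79.9 RPM

Overall ratio R = 3.2553 × 2.5556 × 2.1176 × 0.22917 = 4.0372.
Required input speed = output speed × R = 19.8 × 4.0372 = 79.937 RPM.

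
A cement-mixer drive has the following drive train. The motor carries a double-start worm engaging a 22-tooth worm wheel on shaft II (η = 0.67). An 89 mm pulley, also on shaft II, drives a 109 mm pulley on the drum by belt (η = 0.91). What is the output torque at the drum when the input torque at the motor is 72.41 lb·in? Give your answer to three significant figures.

595 lb·in

After the worm (22/2): 72.41 × 11 × 0.67 = 533.66 lb·in
After the belt (109/89): 533.66 × 1.2247 × 0.91 = 594.76 lb·in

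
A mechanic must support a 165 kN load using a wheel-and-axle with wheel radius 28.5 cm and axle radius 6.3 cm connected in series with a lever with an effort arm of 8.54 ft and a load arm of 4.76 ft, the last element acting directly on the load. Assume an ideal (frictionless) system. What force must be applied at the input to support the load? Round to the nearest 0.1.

20.3 kN

Wheel-and-axle MA = R/r = 28.5/6.3 = 4.5238.
Lever MA = effort arm / load arm = 8.54/4.76 = 1.7941.
Combined ideal MA = 4.5238 × 1.7941 = 8.1162.
Effort = load / MA = 165 / 8.1162 = 20.33 kN.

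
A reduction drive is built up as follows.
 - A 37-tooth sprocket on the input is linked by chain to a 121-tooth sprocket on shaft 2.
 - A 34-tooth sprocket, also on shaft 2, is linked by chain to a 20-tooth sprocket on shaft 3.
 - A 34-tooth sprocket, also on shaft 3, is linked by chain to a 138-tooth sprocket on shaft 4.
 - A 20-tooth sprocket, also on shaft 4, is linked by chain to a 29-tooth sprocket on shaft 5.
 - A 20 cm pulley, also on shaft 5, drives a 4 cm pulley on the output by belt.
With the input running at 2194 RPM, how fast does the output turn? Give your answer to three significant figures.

969 RPM

the input → shaft 2 (chain, 121/37): 2194 ÷ 3.2703 = 670.89 RPM
shaft 2 → shaft 3 (chain, 20/34): 670.89 ÷ 0.58824 = 1140.5 RPM
shaft 3 → shaft 4 (chain, 138/34): 1140.5 ÷ 4.0588 = 281 RPM
shaft 4 → shaft 5 (chain, 29/20): 281 ÷ 1.45 = 193.79 RPM
shaft 5 → the output (belt, 4/20): 193.79 ÷ 0.2 = 968.96 RPM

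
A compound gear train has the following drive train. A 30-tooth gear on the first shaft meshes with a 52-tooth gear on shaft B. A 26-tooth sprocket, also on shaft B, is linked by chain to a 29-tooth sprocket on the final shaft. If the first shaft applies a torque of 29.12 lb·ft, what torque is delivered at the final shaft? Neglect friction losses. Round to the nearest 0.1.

Gear mesh: ratio = 52/30 = 1.7333; torque at shaft B = 29.12 × 1.7333 = 50.475 lb·ft.
Chain: ratio = 29/26 = 1.1154; torque at the final shaft = 50.475 × 1.1154 = 56.299 lb·ft.

56.3 lb·ft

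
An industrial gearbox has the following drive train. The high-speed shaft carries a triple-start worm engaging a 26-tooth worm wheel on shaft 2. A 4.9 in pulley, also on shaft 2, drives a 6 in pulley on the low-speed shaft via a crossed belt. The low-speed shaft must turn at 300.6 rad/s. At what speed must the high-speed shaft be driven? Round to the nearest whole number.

Overall ratio R = 8.6667 × 1.2245 = 10.612.
Required input speed = output speed × R = 300.6 × 10.612 = 3190 rad/s.

3190 rad/s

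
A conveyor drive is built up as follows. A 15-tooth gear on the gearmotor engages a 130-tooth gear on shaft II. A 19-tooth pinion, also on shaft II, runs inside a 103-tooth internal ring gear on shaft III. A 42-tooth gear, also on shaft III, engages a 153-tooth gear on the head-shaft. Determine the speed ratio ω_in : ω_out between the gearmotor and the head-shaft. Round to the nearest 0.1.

171.2

Each stage contributes driven/driver: gear mesh 130/15 = 8.6667, internal gear 103/19 = 5.4211, gear mesh 153/42 = 3.6429.
Overall: 8.6667 × 5.4211 × 3.6429 = 171.15.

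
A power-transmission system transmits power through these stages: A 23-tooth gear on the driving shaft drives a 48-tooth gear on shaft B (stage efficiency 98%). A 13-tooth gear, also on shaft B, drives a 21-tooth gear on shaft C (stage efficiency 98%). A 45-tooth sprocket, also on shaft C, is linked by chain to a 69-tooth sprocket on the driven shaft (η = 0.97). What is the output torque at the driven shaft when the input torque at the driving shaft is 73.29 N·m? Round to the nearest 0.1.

gear mesh 48/23 = 2.087 → τ = 73.29·2.087·0.98 = 149.89 N·m
gear mesh 21/13 = 1.6154 → τ = 149.89·1.6154·0.98 = 237.29 N·m
chain 69/45 = 1.5333 → τ = 237.29·1.5333·0.97 = 352.93 N·m

352.9 N·m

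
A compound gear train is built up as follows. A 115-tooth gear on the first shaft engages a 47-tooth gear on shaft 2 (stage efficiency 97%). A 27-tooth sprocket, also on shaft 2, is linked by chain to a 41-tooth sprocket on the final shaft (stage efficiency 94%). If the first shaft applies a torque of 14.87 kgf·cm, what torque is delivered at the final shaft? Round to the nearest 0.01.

Gear mesh: ratio = 47/115 = 0.4087; torque at shaft 2 = 14.87 × 0.4087 × 0.97 = 5.895 kgf·cm.
Chain: ratio = 41/27 = 1.5185; torque at the final shaft = 5.895 × 1.5185 × 0.94 = 8.4145 kgf·cm.

8.41 kgf·cm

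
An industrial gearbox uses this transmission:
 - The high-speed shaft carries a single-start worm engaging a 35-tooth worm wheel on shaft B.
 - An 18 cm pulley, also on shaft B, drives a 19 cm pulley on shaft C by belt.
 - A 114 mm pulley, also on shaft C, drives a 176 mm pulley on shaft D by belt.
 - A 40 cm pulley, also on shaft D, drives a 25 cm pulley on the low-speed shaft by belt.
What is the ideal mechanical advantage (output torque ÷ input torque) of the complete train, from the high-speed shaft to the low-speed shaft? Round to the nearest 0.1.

35.6

Each stage contributes driven/driver: worm 35/1 = 35, belt 19/18 = 1.0556, belt 176/114 = 1.5439, belt 25/40 = 0.625.
Overall: 35 × 1.0556 × 1.5439 × 0.625 = 35.648.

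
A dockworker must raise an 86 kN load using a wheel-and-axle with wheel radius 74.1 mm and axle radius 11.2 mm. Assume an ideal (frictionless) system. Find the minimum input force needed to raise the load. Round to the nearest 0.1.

Wheel-and-axle MA = R/r = 74.1/11.2 = 6.6161.
Effort = load / MA = 86 / 6.6161 = 12.999 kN.

13.0 kN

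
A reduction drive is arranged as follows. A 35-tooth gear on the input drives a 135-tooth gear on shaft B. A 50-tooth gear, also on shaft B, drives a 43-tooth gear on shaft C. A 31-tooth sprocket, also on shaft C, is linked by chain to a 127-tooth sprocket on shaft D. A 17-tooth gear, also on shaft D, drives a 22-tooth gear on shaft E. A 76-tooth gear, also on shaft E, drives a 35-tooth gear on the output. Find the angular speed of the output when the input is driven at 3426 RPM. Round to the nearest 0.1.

gear mesh 135/35 = 3.8571 → 3426/3.8571 = 888.22 RPM
gear mesh 43/50 = 0.86 → 888.22/0.86 = 1032.8 RPM
chain 127/31 = 4.0968 → 1032.8/4.0968 = 252.1 RPM
gear mesh 22/17 = 1.2941 → 252.1/1.2941 = 194.81 RPM
gear mesh 35/76 = 0.46053 → 194.81/0.46053 = 423.01 RPM

423.0 RPM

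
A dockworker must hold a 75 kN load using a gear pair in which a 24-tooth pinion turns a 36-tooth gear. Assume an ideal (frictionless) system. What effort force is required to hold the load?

50 kN

Gear pair MA = 36/24 = 1.5.
Effort = load / MA = 75 / 1.5 = 50 kN.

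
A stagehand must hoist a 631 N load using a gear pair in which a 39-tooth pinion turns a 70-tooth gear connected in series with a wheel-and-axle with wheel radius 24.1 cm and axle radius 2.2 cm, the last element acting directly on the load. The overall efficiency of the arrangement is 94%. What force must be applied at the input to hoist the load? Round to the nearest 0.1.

34.1 N

Gear pair MA = 70/39 = 1.7949.
Wheel-and-axle MA = R/r = 24.1/2.2 = 10.955.
Combined ideal MA = 1.7949 × 10.955 = 19.662.
Actual MA = 19.662 × 0.94 = 18.482.
Effort = load / actual MA = 631 / 18.482 = 34.141 N.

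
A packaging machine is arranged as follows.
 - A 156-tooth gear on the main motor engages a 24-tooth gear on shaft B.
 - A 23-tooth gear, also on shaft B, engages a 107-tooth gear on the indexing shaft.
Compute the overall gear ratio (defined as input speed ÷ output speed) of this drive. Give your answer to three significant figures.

Each stage contributes driven/driver: gear mesh 24/156 = 0.15385, gear mesh 107/23 = 4.6522.
Overall: 0.15385 × 4.6522 = 0.71572.

0.716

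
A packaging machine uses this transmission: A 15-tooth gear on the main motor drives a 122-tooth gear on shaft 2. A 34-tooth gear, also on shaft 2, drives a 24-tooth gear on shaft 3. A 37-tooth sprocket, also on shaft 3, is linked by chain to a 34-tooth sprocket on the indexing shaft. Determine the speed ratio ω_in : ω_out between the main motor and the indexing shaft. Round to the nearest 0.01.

5.28

Each stage contributes driven/driver: gear mesh 122/15 = 8.1333, gear mesh 24/34 = 0.70588, chain 34/37 = 0.91892.
Overall: 8.1333 × 0.70588 × 0.91892 = 5.2757.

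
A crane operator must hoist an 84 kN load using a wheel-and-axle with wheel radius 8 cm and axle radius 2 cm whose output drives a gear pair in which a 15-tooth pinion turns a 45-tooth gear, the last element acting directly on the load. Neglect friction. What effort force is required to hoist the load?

Wheel-and-axle MA = R/r = 8/2 = 4.
Gear pair MA = 45/15 = 3.
Combined ideal MA = 4 × 3 = 12.
Effort = load / MA = 84 / 12 = 7 kN.

7 kN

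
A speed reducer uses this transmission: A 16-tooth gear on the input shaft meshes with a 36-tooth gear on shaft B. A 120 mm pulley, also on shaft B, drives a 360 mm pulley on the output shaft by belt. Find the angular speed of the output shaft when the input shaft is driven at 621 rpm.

gear mesh 36/16 = 2.25 → 621/2.25 = 276 rpm
belt 360/120 = 3 → 276/3 = 92 rpm

92 rpm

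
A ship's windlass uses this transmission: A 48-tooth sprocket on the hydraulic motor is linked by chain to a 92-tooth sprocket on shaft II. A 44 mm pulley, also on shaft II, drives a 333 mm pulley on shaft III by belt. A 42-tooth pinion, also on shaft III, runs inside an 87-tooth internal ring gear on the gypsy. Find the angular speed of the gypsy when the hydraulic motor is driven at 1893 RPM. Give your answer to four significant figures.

63.00 RPM

chain 92/48 = 1.9167 → 1893/1.9167 = 987.65 RPM
belt 333/44 = 7.5682 → 987.65/7.5682 = 130.5 RPM
internal gear 87/42 = 2.0714 → 130.5/2.0714 = 63 RPM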